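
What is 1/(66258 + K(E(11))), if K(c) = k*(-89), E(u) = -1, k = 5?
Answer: 1/65813 ≈ 1.5195e-5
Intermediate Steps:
K(c) = -445 (K(c) = 5*(-89) = -445)
1/(66258 + K(E(11))) = 1/(66258 - 445) = 1/65813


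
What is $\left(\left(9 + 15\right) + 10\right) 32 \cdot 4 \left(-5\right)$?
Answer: $-21760$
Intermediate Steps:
$\left(\left(9 + 15\right) + 10\right) 32 \cdot 4 \left(-5\right) = \left(24 + 10\right) 32 \left(-20\right) = 34 \cdot 32 \left(-20\right) = 1088 \left(-20\right) = -21760$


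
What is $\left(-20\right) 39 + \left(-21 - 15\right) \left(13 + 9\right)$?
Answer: $-1572$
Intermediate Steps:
$\left(-20\right) 39 + \left(-21 - 15\right) \left(13 + 9\right) = -780 - 792 = -1572$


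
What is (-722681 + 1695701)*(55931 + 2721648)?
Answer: 2702639918580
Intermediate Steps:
(-722681 + 1695701)*(55931 + 2721648) = 973020*2777579 = 2702639918580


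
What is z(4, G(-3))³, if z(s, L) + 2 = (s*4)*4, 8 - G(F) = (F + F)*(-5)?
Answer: 238328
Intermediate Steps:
G(F) = 8 + 10*F (G(F) = 8 - (F + F)*(-5) = 8 - 2*F*(-5) = 8 - (-10)*F = 8 + 10*F)
z(s, L) = -2 + 16*s (z(s, L) = -2 + (s*4)*4 = -2 + (4*s)*4 = -2 + 16*s)
z(4, G(-3))³ = (-2 + 16*4)³ = (-2 + 64)³ = 62³ = 238328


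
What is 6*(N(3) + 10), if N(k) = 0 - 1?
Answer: 54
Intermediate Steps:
N(k) = -1
6*(N(3) + 10) = 6*(-1 + 10) = 6*9 = 54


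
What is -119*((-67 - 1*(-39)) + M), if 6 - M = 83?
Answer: 12495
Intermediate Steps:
M = -77 (M = 6 - 1*83 = 6 - 83 = -77)
-119*((-67 - 1*(-39)) + M) = -119*((-67 - 1*(-39)) - 77) = -119*((-67 + 39) - 77) = -119*(-28 - 77) = -119*(-105) = 12495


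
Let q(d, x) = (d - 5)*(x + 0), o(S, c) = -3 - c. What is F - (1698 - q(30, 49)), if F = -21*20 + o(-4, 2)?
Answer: -898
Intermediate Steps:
q(d, x) = x*(-5 + d) (q(d, x) = (-5 + d)*x = x*(-5 + d))
F = -425 (F = -21*20 + (-3 - 1*2) = -420 + (-3 - 2) = -420 - 5 = -425)
F - (1698 - q(30, 49)) = -425 - (1698 - 49*(-5 + 30)) = -425 - (1698 - 49*25) = -425 - (1698 - 1*1225) = -425 - (1698 - 1225) = -425 - 1*473 = -425 - 473 = -898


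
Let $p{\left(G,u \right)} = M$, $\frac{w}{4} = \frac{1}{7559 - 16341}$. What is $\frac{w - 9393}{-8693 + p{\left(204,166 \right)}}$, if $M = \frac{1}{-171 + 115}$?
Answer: $\frac{2309701240}{2137578319} \approx 1.0805$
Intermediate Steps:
$M = - \frac{1}{56}$ ($M = \frac{1}{-56} = - \frac{1}{56} \approx -0.017857$)
$w = - \frac{2}{4391}$ ($w = \frac{4}{7559 - 16341} = \frac{4}{-8782} = 4 \left(- \frac{1}{8782}\right) = - \frac{2}{4391} \approx -0.00045548$)
$p{\left(G,u \right)} = - \frac{1}{56}$
$\frac{w - 9393}{-8693 + p{\left(204,166 \right)}} = \frac{- \frac{2}{4391} - 9393}{-8693 - \frac{1}{56}} = - \frac{41244665}{4391 \left(- \frac{486809}{56}\right)} = \left(- \frac{41244665}{4391}\right) \left(- \frac{56}{486809}\right) = \frac{2309701240}{2137578319}$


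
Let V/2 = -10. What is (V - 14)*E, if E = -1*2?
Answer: 68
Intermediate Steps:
E = -2
V = -20 (V = 2*(-10) = -20)
(V - 14)*E = (-20 - 14)*(-2) = -34*(-2) = 68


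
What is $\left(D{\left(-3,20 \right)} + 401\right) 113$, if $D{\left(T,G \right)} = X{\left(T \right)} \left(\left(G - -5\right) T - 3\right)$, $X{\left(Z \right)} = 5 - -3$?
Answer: $-25199$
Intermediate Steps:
$X{\left(Z \right)} = 8$ ($X{\left(Z \right)} = 5 + 3 = 8$)
$D{\left(T,G \right)} = -24 + 8 T \left(5 + G\right)$ ($D{\left(T,G \right)} = 8 \left(\left(G - -5\right) T - 3\right) = 8 \left(\left(G + 5\right) T - 3\right) = 8 \left(\left(5 + G\right) T - 3\right) = 8 \left(T \left(5 + G\right) - 3\right) = 8 \left(-3 + T \left(5 + G\right)\right) = -24 + 8 T \left(5 + G\right)$)
$\left(D{\left(-3,20 \right)} + 401\right) 113 = \left(\left(-24 + 40 \left(-3\right) + 8 \cdot 20 \left(-3\right)\right) + 401\right) 113 = \left(\left(-24 - 120 - 480\right) + 401\right) 113 = \left(-624 + 401\right) 113 = \left(-223\right) 113 = -25199$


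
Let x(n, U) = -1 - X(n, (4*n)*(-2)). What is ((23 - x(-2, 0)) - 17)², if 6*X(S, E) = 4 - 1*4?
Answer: 49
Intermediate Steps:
X(S, E) = 0 (X(S, E) = (4 - 1*4)/6 = (4 - 4)/6 = (⅙)*0 = 0)
x(n, U) = -1 (x(n, U) = -1 - 1*0 = -1 + 0 = -1)
((23 - x(-2, 0)) - 17)² = ((23 - 1*(-1)) - 17)² = ((23 + 1) - 17)² = (24 - 17)² = 7² = 49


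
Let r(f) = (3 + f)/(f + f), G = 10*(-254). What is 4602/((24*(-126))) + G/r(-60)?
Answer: -51220973/9576 ≈ -5348.9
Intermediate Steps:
G = -2540
r(f) = (3 + f)/(2*f) (r(f) = (3 + f)/((2*f)) = (3 + f)*(1/(2*f)) = (3 + f)/(2*f))
4602/((24*(-126))) + G/r(-60) = 4602/((24*(-126))) - 2540*(-120/(3 - 60)) = 4602/(-3024) - 2540/((1/2)*(-1/60)*(-57)) = 4602*(-1/3024) - 2540/19/40 = -767/504 - 2540*40/19 = -767/504 - 101600/19 = -51220973/9576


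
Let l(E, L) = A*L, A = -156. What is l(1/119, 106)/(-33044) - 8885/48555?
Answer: 25465477/80222571 ≈ 0.31744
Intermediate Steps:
l(E, L) = -156*L
l(1/119, 106)/(-33044) - 8885/48555 = -156*106/(-33044) - 8885/48555 = -16536*(-1/33044) - 8885*1/48555 = 4134/8261 - 1777/9711 = 25465477/80222571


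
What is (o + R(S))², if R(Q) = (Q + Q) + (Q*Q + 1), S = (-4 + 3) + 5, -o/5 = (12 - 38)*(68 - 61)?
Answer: 874225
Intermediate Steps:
o = 910 (o = -5*(12 - 38)*(68 - 61) = -(-130)*7 = -5*(-182) = 910)
S = 4 (S = -1 + 5 = 4)
R(Q) = 1 + Q² + 2*Q (R(Q) = 2*Q + (Q² + 1) = 2*Q + (1 + Q²) = 1 + Q² + 2*Q)
(o + R(S))² = (910 + (1 + 4² + 2*4))² = (910 + (1 + 16 + 8))² = (910 + 25)² = 935² = 874225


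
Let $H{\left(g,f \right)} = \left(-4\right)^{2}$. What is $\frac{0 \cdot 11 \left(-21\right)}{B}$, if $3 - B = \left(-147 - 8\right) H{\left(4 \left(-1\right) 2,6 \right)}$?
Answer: $0$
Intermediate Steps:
$H{\left(g,f \right)} = 16$
$B = 2483$ ($B = 3 - \left(-147 - 8\right) 16 = 3 - \left(-155\right) 16 = 3 - -2480 = 3 + 2480 = 2483$)
$\frac{0 \cdot 11 \left(-21\right)}{B} = \frac{0 \cdot 11 \left(-21\right)}{2483} = 0 \left(-21\right) \frac{1}{2483} = 0 \cdot \frac{1}{2483} = 0$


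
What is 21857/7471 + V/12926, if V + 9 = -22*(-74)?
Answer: 294619131/96570146 ≈ 3.0508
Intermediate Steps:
V = 1619 (V = -9 - 22*(-74) = -9 + 1628 = 1619)
21857/7471 + V/12926 = 21857/7471 + 1619/12926 = 294619131/96570146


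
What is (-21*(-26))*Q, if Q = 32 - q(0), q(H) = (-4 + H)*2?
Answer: 21840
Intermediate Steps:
q(H) = -8 + 2*H
Q = 40 (Q = 32 - (-8 + 2*0) = 32 - (-8 + 0) = 32 - 1*(-8) = 32 + 8 = 40)
(-21*(-26))*Q = -21*(-26)*40 = 546*40 = 21840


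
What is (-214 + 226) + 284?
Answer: 296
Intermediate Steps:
(-214 + 226) + 284 = 12 + 284 = 296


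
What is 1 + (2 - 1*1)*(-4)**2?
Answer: 17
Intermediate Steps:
1 + (2 - 1*1)*(-4)**2 = 1 + (2 - 1)*16 = 1 + 1*16 = 1 + 16 = 17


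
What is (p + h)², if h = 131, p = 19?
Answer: 22500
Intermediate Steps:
(p + h)² = (19 + 131)² = 150² = 22500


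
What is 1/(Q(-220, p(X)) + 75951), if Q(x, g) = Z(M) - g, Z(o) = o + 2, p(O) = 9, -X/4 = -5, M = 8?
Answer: 1/75952 ≈ 1.3166e-5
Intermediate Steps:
X = 20 (X = -4*(-5) = 20)
Z(o) = 2 + o
Q(x, g) = 10 - g (Q(x, g) = (2 + 8) - g = 10 - g)
1/(Q(-220, p(X)) + 75951) = 1/((10 - 1*9) + 75951) = 1/((10 - 9) + 75951) = 1/(1 + 75951) = 1/75952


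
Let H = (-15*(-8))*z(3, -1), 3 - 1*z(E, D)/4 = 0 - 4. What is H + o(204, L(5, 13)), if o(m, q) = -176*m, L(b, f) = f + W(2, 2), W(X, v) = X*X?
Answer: -32544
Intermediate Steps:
z(E, D) = 28 (z(E, D) = 12 - 4*(0 - 4) = 12 - 4*(-4) = 12 + 16 = 28)
W(X, v) = X²
L(b, f) = 4 + f (L(b, f) = f + 2² = f + 4 = 4 + f)
H = 3360 (H = -15*(-8)*28 = 120*28 = 3360)
H + o(204, L(5, 13)) = 3360 - 176*204 = 3360 - 35904 = -32544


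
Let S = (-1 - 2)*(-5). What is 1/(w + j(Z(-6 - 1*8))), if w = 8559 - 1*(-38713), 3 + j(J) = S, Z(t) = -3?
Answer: 1/47284 ≈ 2.1149e-5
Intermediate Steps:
S = 15 (S = -3*(-5) = 15)
j(J) = 12 (j(J) = -3 + 15 = 12)
w = 47272 (w = 8559 + 38713 = 47272)
1/(w + j(Z(-6 - 1*8))) = 1/(47272 + 12) = 1/47284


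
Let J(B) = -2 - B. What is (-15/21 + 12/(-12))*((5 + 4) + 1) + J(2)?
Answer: -148/7 ≈ -21.143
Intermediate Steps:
(-15/21 + 12/(-12))*((5 + 4) + 1) + J(2) = (-15/21 + 12/(-12))*((5 + 4) + 1) + (-2 - 1*2) = (-15*1/21 + 12*(-1/12))*(9 + 1) + (-2 - 2) = (-5/7 - 1)*10 - 4 = -12/7*10 - 4 = -120/7 - 4 = -148/7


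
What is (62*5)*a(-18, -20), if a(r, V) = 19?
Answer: 5890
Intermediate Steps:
(62*5)*a(-18, -20) = (62*5)*19 = 310*19 = 5890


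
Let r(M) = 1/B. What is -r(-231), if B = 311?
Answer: -1/311 ≈ -0.0032154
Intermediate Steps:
r(M) = 1/311
-r(-231) = -1*1/311 = -1/311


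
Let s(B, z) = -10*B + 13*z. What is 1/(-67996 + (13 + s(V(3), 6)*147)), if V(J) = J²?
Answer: -1/69747 ≈ -1.4338e-5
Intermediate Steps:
1/(-67996 + (13 + s(V(3), 6)*147)) = 1/(-67996 + (13 + (-10*3² + 13*6)*147)) = 1/(-67996 + (13 + (-10*9 + 78)*147)) = 1/(-67996 + (13 + (-90 + 78)*147)) = 1/(-67996 + (13 - 12*147)) = 1/(-67996 + (13 - 1764)) = 1/(-67996 - 1751) = 1/(-69747) = -1/69747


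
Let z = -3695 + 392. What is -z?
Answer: 3303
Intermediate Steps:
z = -3303
-z = -1*(-3303) = 3303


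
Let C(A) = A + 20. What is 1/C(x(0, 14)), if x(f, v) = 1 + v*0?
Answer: 1/21 ≈ 0.047619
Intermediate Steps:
x(f, v) = 1 (x(f, v) = 1 + 0 = 1)
C(A) = 20 + A
1/C(x(0, 14)) = 1/(20 + 1) = 1/21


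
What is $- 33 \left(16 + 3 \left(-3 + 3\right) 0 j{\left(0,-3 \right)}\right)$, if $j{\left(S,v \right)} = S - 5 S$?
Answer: $-528$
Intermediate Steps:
$j{\left(S,v \right)} = - 4 S$
$- 33 \left(16 + 3 \left(-3 + 3\right) 0 j{\left(0,-3 \right)}\right) = - 33 \left(16 + 3 \left(-3 + 3\right) 0 \left(\left(-4\right) 0\right)\right) = - 33 \left(16 + 3 \cdot 0 \cdot 0 \cdot 0\right) = - 33 \left(16 + 3 \cdot 0 \cdot 0\right) = - 33 \left(16 + 0 \cdot 0\right) = - 33 \left(16 + 0\right) = \left(-33\right) 16 = -528$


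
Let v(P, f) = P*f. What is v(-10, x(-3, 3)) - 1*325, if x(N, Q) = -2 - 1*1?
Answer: -295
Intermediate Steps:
x(N, Q) = -3 (x(N, Q) = -2 - 1 = -3)
v(-10, x(-3, 3)) - 1*325 = -10*(-3) - 1*325 = 30 - 325 = -295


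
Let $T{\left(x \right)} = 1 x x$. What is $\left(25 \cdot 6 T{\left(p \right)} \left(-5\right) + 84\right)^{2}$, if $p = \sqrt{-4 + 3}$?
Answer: $695556$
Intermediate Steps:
$p = i$ ($p = \sqrt{-1} = i \approx 1.0 i$)
$T{\left(x \right)} = x^{2}$ ($T{\left(x \right)} = x x = x^{2}$)
$\left(25 \cdot 6 T{\left(p \right)} \left(-5\right) + 84\right)^{2} = \left(25 \cdot 6 i^{2} \left(-5\right) + 84\right)^{2} = \left(25 \cdot 6 \left(-1\right) \left(-5\right) + 84\right)^{2} = \left(25 \left(\left(-6\right) \left(-5\right)\right) + 84\right)^{2} = \left(25 \cdot 30 + 84\right)^{2} = \left(750 + 84\right)^{2} = 834^{2} = 695556$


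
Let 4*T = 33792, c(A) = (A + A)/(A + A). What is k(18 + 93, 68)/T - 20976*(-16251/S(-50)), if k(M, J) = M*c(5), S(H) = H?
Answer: -479960413283/70400 ≈ -6.8176e+6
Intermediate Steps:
c(A) = 1 (c(A) = (2*A)/((2*A)) = (2*A)*(1/(2*A)) = 1)
T = 8448 (T = (¼)*33792 = 8448)
k(M, J) = M (k(M, J) = M*1 = M)
k(18 + 93, 68)/T - 20976*(-16251/S(-50)) = (18 + 93)/8448 - 20976/((-50/(-16251))) = 111*(1/8448) - 20976/((-50*(-1/16251))) = 37/2816 - 20976/50/16251 = 37/2816 - 20976*16251/50 = 37/2816 - 170440488/25 = -479960413283/70400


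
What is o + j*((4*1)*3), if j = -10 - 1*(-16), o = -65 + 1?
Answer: 8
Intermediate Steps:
o = -64
j = 6 (j = -10 + 16 = 6)
o + j*((4*1)*3) = -64 + 6*((4*1)*3) = -64 + 6*(4*3) = -64 + 6*12 = -64 + 72 = 8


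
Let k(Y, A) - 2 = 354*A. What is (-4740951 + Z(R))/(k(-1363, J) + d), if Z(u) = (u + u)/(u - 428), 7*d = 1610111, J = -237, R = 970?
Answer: -8993577257/277189369 ≈ -32.446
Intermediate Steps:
k(Y, A) = 2 + 354*A
d = 1610111/7 (d = (1/7)*1610111 = 1610111/7 ≈ 2.3002e+5)
Z(u) = 2*u/(-428 + u) (Z(u) = (2*u)/(-428 + u) = 2*u/(-428 + u))
(-4740951 + Z(R))/(k(-1363, J) + d) = (-4740951 + 2*970/(-428 + 970))/((2 + 354*(-237)) + 1610111/7) = (-4740951 + 2*970/542)/((2 - 83898) + 1610111/7) = (-4740951 + 2*970*(1/542))/(-83896 + 1610111/7) = (-4740951 + 970/271)/(1022839/7) = -1284796751/271*7/1022839 = -8993577257/277189369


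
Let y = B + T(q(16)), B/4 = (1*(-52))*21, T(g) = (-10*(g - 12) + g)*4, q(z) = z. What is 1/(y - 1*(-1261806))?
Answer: 1/1257342 ≈ 7.9533e-7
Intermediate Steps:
T(g) = 480 - 36*g (T(g) = (-10*(-12 + g) + g)*4 = ((120 - 10*g) + g)*4 = (120 - 9*g)*4 = 480 - 36*g)
B = -4368 (B = 4*((1*(-52))*21) = 4*(-52*21) = 4*(-1092) = -4368)
y = -4464 (y = -4368 + (480 - 36*16) = -4368 + (480 - 576) = -4368 - 96 = -4464)
1/(y - 1*(-1261806)) = 1/(-4464 - 1*(-1261806)) = 1/(-4464 + 1261806) = 1/1257342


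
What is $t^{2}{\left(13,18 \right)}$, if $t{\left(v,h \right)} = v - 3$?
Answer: $100$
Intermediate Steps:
$t{\left(v,h \right)} = -3 + v$ ($t{\left(v,h \right)} = v - 3 = -3 + v$)
$t^{2}{\left(13,18 \right)} = \left(-3 + 13\right)^{2} = 10^{2} = 100$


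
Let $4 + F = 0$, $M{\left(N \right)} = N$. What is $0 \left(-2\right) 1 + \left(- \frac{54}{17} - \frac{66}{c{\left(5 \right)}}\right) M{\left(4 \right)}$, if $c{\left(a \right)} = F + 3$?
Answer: $\frac{4272}{17} \approx 251.29$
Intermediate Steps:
$F = -4$ ($F = -4 + 0 = -4$)
$c{\left(a \right)} = -1$ ($c{\left(a \right)} = -4 + 3 = -1$)
$0 \left(-2\right) 1 + \left(- \frac{54}{17} - \frac{66}{c{\left(5 \right)}}\right) M{\left(4 \right)} = 0 \left(-2\right) 1 + \left(- \frac{54}{17} - \frac{66}{-1}\right) 4 = 0 \cdot 1 + \left(\left(-54\right) \frac{1}{17} - -66\right) 4 = 0 + \left(- \frac{54}{17} + 66\right) 4 = 0 + \frac{1068}{17} \cdot 4 = 0 + \frac{4272}{17} = \frac{4272}{17}$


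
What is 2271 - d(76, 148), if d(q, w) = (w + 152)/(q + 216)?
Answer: 165708/73 ≈ 2270.0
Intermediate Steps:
d(q, w) = (152 + w)/(216 + q)
2271 - d(76, 148) = 2271 - (152 + 148)/(216 + 76) = 2271 - 300/292 = 2271 - 1*75/73 = 2271 - 75/73 = 165708/73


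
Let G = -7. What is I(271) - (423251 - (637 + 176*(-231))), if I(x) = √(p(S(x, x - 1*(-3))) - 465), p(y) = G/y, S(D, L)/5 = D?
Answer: -463270 + I*√853761110/1355 ≈ -4.6327e+5 + 21.564*I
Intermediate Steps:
S(D, L) = 5*D
p(y) = -7/y
I(x) = √(-465 - 7/(5*x)) (I(x) = √(-7*1/(5*x) - 465) = √(-7/(5*x) - 465) = √(-465 - 7/(5*x)))
I(271) - (423251 - (637 + 176*(-231))) = √(-11625 - 35/271)/5 - (423251 - (637 + 176*(-231))) = √(-11625 - 35*1/271)/5 - (423251 - (637 - 40656)) = √(-11625 - 35/271)/5 - (423251 - 1*(-40019)) = √(-3150410/271)/5 - (423251 + 40019) = (I*√853761110/271)/5 - 1*463270 = I*√853761110/1355 - 463270 = -463270 + I*√853761110/1355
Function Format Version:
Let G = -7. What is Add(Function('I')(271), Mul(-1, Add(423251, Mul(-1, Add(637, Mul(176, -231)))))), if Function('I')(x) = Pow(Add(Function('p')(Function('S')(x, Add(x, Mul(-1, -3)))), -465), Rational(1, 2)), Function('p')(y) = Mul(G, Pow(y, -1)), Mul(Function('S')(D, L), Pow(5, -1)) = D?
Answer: Add(-463270, Mul(Rational(1, 1355), I, Pow(853761110, Rational(1, 2)))) ≈ Add(-4.6327e+5, Mul(21.564, I))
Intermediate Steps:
Function('S')(D, L) = Mul(5, D)
Function('p')(y) = Mul(-7, Pow(y, -1))
Function('I')(x) = Pow(Add(-465, Mul(Rational(-7, 5), Pow(x, -1))), Rational(1, 2)) (Function('I')(x) = Pow(Add(Mul(-7, Pow(Mul(5, x), -1)), -465), Rational(1, 2)) = Pow(Add(Mul(-7, Mul(Rational(1, 5), Pow(x, -1))), -465), Rational(1, 2)) = Pow(Add(Mul(Rational(-7, 5), Pow(x, -1)), -465), Rational(1, 2)) = Pow(Add(-465, Mul(Rational(-7, 5), Pow(x, -1))), Rational(1, 2)))
Add(Function('I')(271), Mul(-1, Add(423251, Mul(-1, Add(637, Mul(176, -231)))))) = Add(Mul(Rational(1, 5), Pow(Add(-11625, Mul(-35, Pow(271, -1))), Rational(1, 2))), Mul(-1, Add(423251, Mul(-1, Add(637, Mul(176, -231)))))) = Add(Mul(Rational(1, 5), Pow(Add(-11625, Mul(-35, Rational(1, 271))), Rational(1, 2))), Mul(-1, Add(423251, Mul(-1, Add(637, -40656))))) = Add(Mul(Rational(1, 5), Pow(Add(-11625, Rational(-35, 271)), Rational(1, 2))), Mul(-1, Add(423251, Mul(-1, -40019)))) = Add(Mul(Rational(1, 5), Pow(Rational(-3150410, 271), Rational(1, 2))), Mul(-1, Add(423251, 40019))) = Add(Mul(Rational(1, 5), Mul(Rational(1, 271), I, Pow(853761110, Rational(1, 2)))), Mul(-1, 463270)) = Add(Mul(Rational(1, 1355), I, Pow(853761110, Rational(1, 2))), -463270) = Add(-463270, Mul(Rational(1, 1355), I, Pow(853761110, Rational(1, 2))))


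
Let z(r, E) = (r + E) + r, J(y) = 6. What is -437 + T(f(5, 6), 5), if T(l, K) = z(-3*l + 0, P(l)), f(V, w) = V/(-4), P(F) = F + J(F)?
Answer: -1699/4 ≈ -424.75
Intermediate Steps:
P(F) = 6 + F (P(F) = F + 6 = 6 + F)
f(V, w) = -V/4 (f(V, w) = V*(-1/4) = -V/4)
z(r, E) = E + 2*r (z(r, E) = (E + r) + r = E + 2*r)
T(l, K) = 6 - 5*l (T(l, K) = (6 + l) + 2*(-3*l + 0) = (6 + l) + 2*(-3*l) = (6 + l) - 6*l = 6 - 5*l)
-437 + T(f(5, 6), 5) = -437 + (6 - (-5)*5/4) = -437 + (6 - 5*(-5/4)) = -437 + (6 + 25/4) = -437 + 49/4 = -1699/4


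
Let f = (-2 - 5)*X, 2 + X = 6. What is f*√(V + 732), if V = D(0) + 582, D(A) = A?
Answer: -84*√146 ≈ -1015.0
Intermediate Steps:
X = 4 (X = -2 + 6 = 4)
f = -28 (f = (-2 - 5)*4 = -7*4 = -28)
V = 582 (V = 0 + 582 = 582)
f*√(V + 732) = -28*√(582 + 732) = -84*√146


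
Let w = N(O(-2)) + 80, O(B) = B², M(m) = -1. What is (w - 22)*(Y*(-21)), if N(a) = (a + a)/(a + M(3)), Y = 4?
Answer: -5096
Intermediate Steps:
N(a) = 2*a/(-1 + a) (N(a) = (a + a)/(a - 1) = (2*a)/(-1 + a) = 2*a/(-1 + a))
w = 248/3 (w = 2*(-2)²/(-1 + (-2)²) + 80 = 2*4/(-1 + 4) + 80 = 2*4/3 + 80 = 2*4*(⅓) + 80 = 8/3 + 80 = 248/3 ≈ 82.667)
(w - 22)*(Y*(-21)) = (248/3 - 22)*(4*(-21)) = (182/3)*(-84) = -5096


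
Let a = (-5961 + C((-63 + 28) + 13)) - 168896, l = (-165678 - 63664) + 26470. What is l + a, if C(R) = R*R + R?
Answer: -377267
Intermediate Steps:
C(R) = R + R² (C(R) = R² + R = R + R²)
l = -202872 (l = -229342 + 26470 = -202872)
a = -174395 (a = (-5961 + ((-63 + 28) + 13)*(1 + ((-63 + 28) + 13))) - 168896 = (-5961 + (-35 + 13)*(1 + (-35 + 13))) - 168896 = (-5961 - 22*(1 - 22)) - 168896 = (-5961 - 22*(-21)) - 168896 = (-5961 + 462) - 168896 = -5499 - 168896 = -174395)
l + a = -202872 - 174395 = -377267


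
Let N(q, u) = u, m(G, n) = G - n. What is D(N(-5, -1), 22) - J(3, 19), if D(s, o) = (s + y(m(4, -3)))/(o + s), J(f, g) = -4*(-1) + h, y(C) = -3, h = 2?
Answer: -130/21 ≈ -6.1905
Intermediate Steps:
J(f, g) = 6 (J(f, g) = -4*(-1) + 2 = 4 + 2 = 6)
D(s, o) = (-3 + s)/(o + s) (D(s, o) = (s - 3)/(o + s) = (-3 + s)/(o + s))
D(N(-5, -1), 22) - J(3, 19) = (-3 - 1)/(22 - 1) - 1*6 = -4/21 - 6 = -130/21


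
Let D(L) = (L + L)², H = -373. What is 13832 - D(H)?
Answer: -542684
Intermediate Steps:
D(L) = 4*L² (D(L) = (2*L)² = 4*L²)
13832 - D(H) = 13832 - 4*(-373)² = 13832 - 4*139129 = 13832 - 1*556516 = 13832 - 556516 = -542684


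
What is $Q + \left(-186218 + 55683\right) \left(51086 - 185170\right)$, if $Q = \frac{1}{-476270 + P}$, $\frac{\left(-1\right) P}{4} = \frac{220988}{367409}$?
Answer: $\frac{3062733026055847739671}{174986768382} \approx 1.7503 \cdot 10^{10}$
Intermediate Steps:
$P = - \frac{883952}{367409}$ ($P = - 4 \cdot \frac{220988}{367409} = - 4 \cdot 220988 \cdot \frac{1}{367409} = \left(-4\right) \frac{220988}{367409} = - \frac{883952}{367409} \approx -2.4059$)
$Q = - \frac{367409}{174986768382}$ ($Q = \frac{1}{-476270 - \frac{883952}{367409}} = \frac{1}{- \frac{174986768382}{367409}} = - \frac{367409}{174986768382} \approx -2.0996 \cdot 10^{-6}$)
$Q + \left(-186218 + 55683\right) \left(51086 - 185170\right) = - \frac{367409}{174986768382} + \left(-186218 + 55683\right) \left(51086 - 185170\right) = - \frac{367409}{174986768382} - -17502654940 = - \frac{367409}{174986768382} + 17502654940 = \frac{3062733026055847739671}{174986768382}$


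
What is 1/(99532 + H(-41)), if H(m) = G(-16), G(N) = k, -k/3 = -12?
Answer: 1/99568 ≈ 1.0043e-5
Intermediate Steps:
k = 36 (k = -3*(-12) = 36)
G(N) = 36
H(m) = 36
1/(99532 + H(-41)) = 1/(99532 + 36) = 1/99568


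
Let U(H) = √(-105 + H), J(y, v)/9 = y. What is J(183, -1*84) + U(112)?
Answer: 1647 + √7 ≈ 1649.6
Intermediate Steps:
J(y, v) = 9*y
J(183, -1*84) + U(112) = 9*183 + √(-105 + 112) = 1647 + √7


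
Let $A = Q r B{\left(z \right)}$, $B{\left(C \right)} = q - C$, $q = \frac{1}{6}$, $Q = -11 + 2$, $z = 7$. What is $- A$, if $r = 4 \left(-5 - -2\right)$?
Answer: $738$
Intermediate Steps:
$Q = -9$
$q = \frac{1}{6} \approx 0.16667$
$r = -12$ ($r = 4 \left(-5 + 2\right) = 4 \left(-3\right) = -12$)
$B{\left(C \right)} = \frac{1}{6} - C$
$A = -738$ ($A = \left(-9\right) \left(-12\right) \left(\frac{1}{6} - 7\right) = 108 \left(\frac{1}{6} - 7\right) = 108 \left(- \frac{41}{6}\right) = -738$)
$- A = \left(-1\right) \left(-738\right) = 738$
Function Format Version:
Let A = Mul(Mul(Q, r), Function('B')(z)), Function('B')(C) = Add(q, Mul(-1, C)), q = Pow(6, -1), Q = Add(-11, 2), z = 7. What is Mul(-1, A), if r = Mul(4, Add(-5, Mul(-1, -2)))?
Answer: 738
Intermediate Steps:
Q = -9
q = Rational(1, 6) ≈ 0.16667
r = -12 (r = Mul(4, Add(-5, 2)) = Mul(4, -3) = -12)
Function('B')(C) = Add(Rational(1, 6), Mul(-1, C))
A = -738 (A = Mul(Mul(-9, -12), Add(Rational(1, 6), Mul(-1, 7))) = Mul(108, Add(Rational(1, 6), -7)) = Mul(108, Rational(-41, 6)) = -738)
Mul(-1, A) = Mul(-1, -738) = 738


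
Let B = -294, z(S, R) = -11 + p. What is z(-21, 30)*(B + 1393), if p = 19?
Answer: 8792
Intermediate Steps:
z(S, R) = 8 (z(S, R) = -11 + 19 = 8)
z(-21, 30)*(B + 1393) = 8*(-294 + 1393) = 8*1099 = 8792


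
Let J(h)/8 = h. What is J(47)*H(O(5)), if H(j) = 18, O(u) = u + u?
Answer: 6768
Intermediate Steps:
J(h) = 8*h
O(u) = 2*u
J(47)*H(O(5)) = (8*47)*18 = 376*18 = 6768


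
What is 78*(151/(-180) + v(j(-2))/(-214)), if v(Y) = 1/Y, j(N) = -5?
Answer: -209807/3210 ≈ -65.360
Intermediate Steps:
78*(151/(-180) + v(j(-2))/(-214)) = 78*(151/(-180) + 1/(-5*(-214))) = 78*(151*(-1/180) - ⅕*(-1/214)) = 78*(-151/180 + 1/1070) = 78*(-16139/19260) = -209807/3210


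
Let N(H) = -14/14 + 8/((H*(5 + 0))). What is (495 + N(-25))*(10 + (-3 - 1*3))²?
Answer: 987872/125 ≈ 7903.0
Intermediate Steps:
N(H) = -1 + 8/(5*H) (N(H) = -14*1/14 + 8/((H*5)) = -1 + 8/((5*H)) = -1 + 8*(1/(5*H)) = -1 + 8/(5*H))
(495 + N(-25))*(10 + (-3 - 1*3))² = (495 + (8/5 - 1*(-25))/(-25))*(10 + (-3 - 1*3))² = (495 - (8/5 + 25)/25)*(10 + (-3 - 3))² = (495 - 1/25*133/5)*(10 - 6)² = (495 - 133/125)*4² = (61742/125)*16 = 987872/125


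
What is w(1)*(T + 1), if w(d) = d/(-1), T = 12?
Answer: -13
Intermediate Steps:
w(d) = -d (w(d) = d*(-1) = -d)
w(1)*(T + 1) = (-1*1)*(12 + 1) = -1*13 = -13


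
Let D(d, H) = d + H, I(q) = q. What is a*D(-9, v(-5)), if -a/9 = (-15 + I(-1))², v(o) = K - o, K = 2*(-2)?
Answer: 18432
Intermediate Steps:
K = -4
v(o) = -4 - o
a = -2304 (a = -9*(-15 - 1)² = -9*(-16)² = -9*256 = -2304)
D(d, H) = H + d
a*D(-9, v(-5)) = -2304*((-4 - 1*(-5)) - 9) = -2304*((-4 + 5) - 9) = -2304*(1 - 9) = -2304*(-8) = 18432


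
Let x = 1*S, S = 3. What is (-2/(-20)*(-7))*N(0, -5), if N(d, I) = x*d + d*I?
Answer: 0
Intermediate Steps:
x = 3 (x = 1*3 = 3)
N(d, I) = 3*d + I*d (N(d, I) = 3*d + d*I = 3*d + I*d)
(-2/(-20)*(-7))*N(0, -5) = (-2/(-20)*(-7))*(0*(3 - 5)) = (-2*(-1/20)*(-7))*(0*(-2)) = ((⅒)*(-7))*0 = -7/10*0 = 0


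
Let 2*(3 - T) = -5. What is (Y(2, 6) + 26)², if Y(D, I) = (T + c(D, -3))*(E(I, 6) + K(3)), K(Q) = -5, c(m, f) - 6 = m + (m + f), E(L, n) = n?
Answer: 5929/4 ≈ 1482.3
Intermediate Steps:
T = 11/2 (T = 3 - ½*(-5) = 3 + 5/2 = 11/2 ≈ 5.5000)
c(m, f) = 6 + f + 2*m (c(m, f) = 6 + (m + (m + f)) = 6 + (m + (f + m)) = 6 + (f + 2*m) = 6 + f + 2*m)
Y(D, I) = 17/2 + 2*D (Y(D, I) = (11/2 + (6 - 3 + 2*D))*(6 - 5) = (11/2 + (3 + 2*D))*1 = (17/2 + 2*D)*1 = 17/2 + 2*D)
(Y(2, 6) + 26)² = ((17/2 + 2*2) + 26)² = ((17/2 + 4) + 26)² = (25/2 + 26)² = (77/2)² = 5929/4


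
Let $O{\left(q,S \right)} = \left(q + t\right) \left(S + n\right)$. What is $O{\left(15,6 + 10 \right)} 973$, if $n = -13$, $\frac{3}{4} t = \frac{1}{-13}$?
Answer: $\frac{565313}{13} \approx 43486.0$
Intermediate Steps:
$t = - \frac{4}{39}$ ($t = \frac{4}{3 \left(-13\right)} = \frac{4}{3} \left(- \frac{1}{13}\right) = - \frac{4}{39} \approx -0.10256$)
$O{\left(q,S \right)} = \left(-13 + S\right) \left(- \frac{4}{39} + q\right)$ ($O{\left(q,S \right)} = \left(q - \frac{4}{39}\right) \left(S - 13\right) = \left(- \frac{4}{39} + q\right) \left(-13 + S\right) = \left(-13 + S\right) \left(- \frac{4}{39} + q\right)$)
$O{\left(15,6 + 10 \right)} 973 = \left(\frac{4}{3} - 195 - \frac{4 \left(6 + 10\right)}{39} + \left(6 + 10\right) 15\right) 973 = \left(\frac{4}{3} - 195 - \frac{64}{39} + 16 \cdot 15\right) 973 = \left(\frac{4}{3} - 195 - \frac{64}{39} + 240\right) 973 = \frac{581}{13} \cdot 973 = \frac{565313}{13}$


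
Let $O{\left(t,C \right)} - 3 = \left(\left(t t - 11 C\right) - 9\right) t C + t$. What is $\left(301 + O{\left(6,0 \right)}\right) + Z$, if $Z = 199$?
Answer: $509$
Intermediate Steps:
$O{\left(t,C \right)} = 3 + t + C t \left(-9 + t^{2} - 11 C\right)$ ($O{\left(t,C \right)} = 3 + \left(\left(\left(t t - 11 C\right) - 9\right) t C + t\right) = 3 + \left(\left(\left(t^{2} - 11 C\right) - 9\right) t C + t\right) = 3 + \left(\left(-9 + t^{2} - 11 C\right) t C + t\right) = 3 + \left(t \left(-9 + t^{2} - 11 C\right) C + t\right) = 3 + \left(C t \left(-9 + t^{2} - 11 C\right) + t\right) = 3 + \left(t + C t \left(-9 + t^{2} - 11 C\right)\right) = 3 + t + C t \left(-9 + t^{2} - 11 C\right)$)
$\left(301 + O{\left(6,0 \right)}\right) + Z = \left(301 + \left(3 + 6 + 0 \cdot 6^{3} - 66 \cdot 0^{2} - 0 \cdot 6\right)\right) + 199 = \left(301 + \left(3 + 6 + 0 \cdot 216 - 66 \cdot 0 + 0\right)\right) + 199 = \left(301 + \left(3 + 6 + 0 + 0 + 0\right)\right) + 199 = \left(301 + 9\right) + 199 = 310 + 199 = 509$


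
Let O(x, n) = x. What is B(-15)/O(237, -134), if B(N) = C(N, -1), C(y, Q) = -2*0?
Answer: 0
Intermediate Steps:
C(y, Q) = 0
B(N) = 0
B(-15)/O(237, -134) = 0/237 = 0*(1/237) = 0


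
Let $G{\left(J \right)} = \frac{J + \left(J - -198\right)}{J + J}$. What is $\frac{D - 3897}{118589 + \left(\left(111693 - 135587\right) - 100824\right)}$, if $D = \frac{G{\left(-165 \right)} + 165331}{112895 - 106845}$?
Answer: $\frac{117057593}{185402250} \approx 0.63137$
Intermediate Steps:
$G{\left(J \right)} = \frac{198 + 2 J}{2 J}$ ($G{\left(J \right)} = \frac{J + \left(J + 198\right)}{2 J} = \left(J + \left(198 + J\right)\right) \frac{1}{2 J} = \left(198 + 2 J\right) \frac{1}{2 J} = \frac{198 + 2 J}{2 J}$)
$D = \frac{826657}{30250}$ ($D = \frac{\frac{99 - 165}{-165} + 165331}{112895 - 106845} = \frac{\left(- \frac{1}{165}\right) \left(-66\right) + 165331}{6050} = \left(\frac{2}{5} + 165331\right) \frac{1}{6050} = \frac{826657}{5} \cdot \frac{1}{6050} = \frac{826657}{30250} \approx 27.328$)
$\frac{D - 3897}{118589 + \left(\left(111693 - 135587\right) - 100824\right)} = \frac{\frac{826657}{30250} - 3897}{118589 + \left(\left(111693 - 135587\right) - 100824\right)} = - \frac{117057593}{30250 \left(118589 - 124718\right)} = - \frac{117057593}{30250 \left(-6129\right)} = \left(- \frac{117057593}{30250}\right) \left(- \frac{1}{6129}\right) = \frac{117057593}{185402250}$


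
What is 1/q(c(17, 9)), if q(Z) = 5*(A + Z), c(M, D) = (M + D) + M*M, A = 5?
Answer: 1/1600 ≈ 0.00062500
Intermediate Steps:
c(M, D) = D + M + M² (c(M, D) = (D + M) + M² = D + M + M²)
q(Z) = 25 + 5*Z (q(Z) = 5*(5 + Z) = 25 + 5*Z)
1/q(c(17, 9)) = 1/(25 + 5*(9 + 17 + 17²)) = 1/(25 + 5*(9 + 17 + 289)) = 1/(25 + 5*315) = 1/(25 + 1575) = 1/1600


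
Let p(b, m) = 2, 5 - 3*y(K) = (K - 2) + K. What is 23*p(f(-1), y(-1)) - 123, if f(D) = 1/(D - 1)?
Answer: -77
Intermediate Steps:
f(D) = 1/(-1 + D)
y(K) = 7/3 - 2*K/3 (y(K) = 5/3 - ((K - 2) + K)/3 = 5/3 - ((-2 + K) + K)/3 = 5/3 - (-2 + 2*K)/3 = 5/3 + (2/3 - 2*K/3) = 7/3 - 2*K/3)
23*p(f(-1), y(-1)) - 123 = 23*2 - 123 = 46 - 123 = -77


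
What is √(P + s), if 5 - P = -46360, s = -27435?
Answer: √18930 ≈ 137.59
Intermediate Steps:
P = 46365 (P = 5 - 1*(-46360) = 5 + 46360 = 46365)
√(P + s) = √(46365 - 27435) = √18930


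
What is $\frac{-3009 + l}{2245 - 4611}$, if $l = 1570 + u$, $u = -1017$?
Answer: $\frac{1228}{1183} \approx 1.038$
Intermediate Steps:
$l = 553$ ($l = 1570 - 1017 = 553$)
$\frac{-3009 + l}{2245 - 4611} = \frac{-3009 + 553}{2245 - 4611} = - \frac{2456}{-2366} = \left(-2456\right) \left(- \frac{1}{2366}\right) = \frac{1228}{1183}$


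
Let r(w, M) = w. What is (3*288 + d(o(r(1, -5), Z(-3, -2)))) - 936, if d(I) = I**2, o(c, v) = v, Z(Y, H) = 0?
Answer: -72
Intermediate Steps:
(3*288 + d(o(r(1, -5), Z(-3, -2)))) - 936 = (3*288 + 0**2) - 936 = (864 + 0) - 936 = 864 - 936 = -72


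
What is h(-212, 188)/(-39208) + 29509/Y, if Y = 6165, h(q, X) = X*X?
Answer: 117386639/30214665 ≈ 3.8851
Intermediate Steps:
h(q, X) = X²
h(-212, 188)/(-39208) + 29509/Y = 188²/(-39208) + 29509/6165 = 35344*(-1/39208) + 29509*(1/6165) = -4418/4901 + 29509/6165 = 117386639/30214665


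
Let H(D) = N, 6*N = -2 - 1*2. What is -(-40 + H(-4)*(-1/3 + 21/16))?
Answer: 2927/72 ≈ 40.653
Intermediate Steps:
N = -⅔ (N = (-2 - 1*2)/6 = (-2 - 2)/6 = (⅙)*(-4) = -⅔ ≈ -0.66667)
H(D) = -⅔
-(-40 + H(-4)*(-1/3 + 21/16)) = -(-40 - 2*(-1/3 + 21/16)/3) = -(-40 - 2*(-1*⅓ + 21*(1/16))/3) = -(-40 - 2*(-⅓ + 21/16)/3) = -(-40 - ⅔*47/48) = -(-40 - 47/72) = -1*(-2927/72) = 2927/72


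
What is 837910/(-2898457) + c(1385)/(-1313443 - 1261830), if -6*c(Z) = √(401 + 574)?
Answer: -837910/2898457 + 5*√39/15451638 ≈ -0.28909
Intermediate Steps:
c(Z) = -5*√39/6 (c(Z) = -√(401 + 574)/6 = -5*√39/6)
837910/(-2898457) + c(1385)/(-1313443 - 1261830) = 837910/(-2898457) + (-5*√39/6)/(-1313443 - 1261830) = 837910*(-1/2898457) - 5*√39/6/(-2575273) = -837910/2898457 - 5*√39/6*(-1/2575273) = -837910/2898457 + 5*√39/15451638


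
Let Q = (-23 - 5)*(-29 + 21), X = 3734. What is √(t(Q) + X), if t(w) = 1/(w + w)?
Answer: √11709831/56 ≈ 61.107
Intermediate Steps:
Q = 224 (Q = -28*(-8) = 224)
t(w) = 1/(2*w)
√(t(Q) + X) = √((½)/224 + 3734) = √((½)*(1/224) + 3734) = √(1/448 + 3734) = √(1672833/448) = √11709831/56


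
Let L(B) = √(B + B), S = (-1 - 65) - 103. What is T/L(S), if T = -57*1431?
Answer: 81567*I*√2/26 ≈ 4436.7*I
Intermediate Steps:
S = -169 (S = -66 - 103 = -169)
L(B) = √2*√B (L(B) = √(2*B) = √2*√B)
T = -81567
T/L(S) = -81567*(-I*√2/26) = -(-81567)*I*√2/26 = 81567*I*√2/26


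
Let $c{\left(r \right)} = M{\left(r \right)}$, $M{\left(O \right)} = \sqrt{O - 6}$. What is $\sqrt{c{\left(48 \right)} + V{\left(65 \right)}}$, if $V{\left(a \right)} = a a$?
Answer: $\sqrt{4225 + \sqrt{42}} \approx 65.05$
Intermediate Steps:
$M{\left(O \right)} = \sqrt{-6 + O}$
$V{\left(a \right)} = a^{2}$
$c{\left(r \right)} = \sqrt{-6 + r}$
$\sqrt{c{\left(48 \right)} + V{\left(65 \right)}} = \sqrt{\sqrt{-6 + 48} + 65^{2}} = \sqrt{\sqrt{42} + 4225} = \sqrt{4225 + \sqrt{42}}$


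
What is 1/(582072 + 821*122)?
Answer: 1/682234 ≈ 1.4658e-6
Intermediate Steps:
1/(582072 + 821*122) = 1/(582072 + 100162) = 1/682234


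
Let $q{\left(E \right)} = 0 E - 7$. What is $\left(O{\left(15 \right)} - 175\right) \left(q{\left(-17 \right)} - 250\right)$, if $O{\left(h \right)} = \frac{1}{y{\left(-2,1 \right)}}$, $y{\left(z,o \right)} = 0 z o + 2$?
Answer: $\frac{89693}{2} \approx 44847.0$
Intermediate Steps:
$y{\left(z,o \right)} = 2$ ($y{\left(z,o \right)} = 0 o + 2 = 0 + 2 = 2$)
$q{\left(E \right)} = -7$ ($q{\left(E \right)} = 0 - 7 = -7$)
$O{\left(h \right)} = \frac{1}{2}$
$\left(O{\left(15 \right)} - 175\right) \left(q{\left(-17 \right)} - 250\right) = \left(\frac{1}{2} - 175\right) \left(-7 - 250\right) = \left(- \frac{349}{2}\right) \left(-257\right) = \frac{89693}{2}$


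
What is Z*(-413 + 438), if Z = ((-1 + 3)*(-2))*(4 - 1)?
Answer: -300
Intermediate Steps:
Z = -12 (Z = (2*(-2))*3 = -4*3 = -12)
Z*(-413 + 438) = -12*(-413 + 438) = -12*25 = -300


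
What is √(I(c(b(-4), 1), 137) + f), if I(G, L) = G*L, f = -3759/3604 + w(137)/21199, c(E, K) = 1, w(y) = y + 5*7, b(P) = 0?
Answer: √371306912241/52258 ≈ 11.660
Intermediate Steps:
w(y) = 35 + y (w(y) = y + 35 = 35 + y)
f = -108163/104516 (f = -3759/3604 + (35 + 137)/21199 = -3759*1/3604 + 172*(1/21199) = -3759/3604 + 4/493 = -108163/104516 ≈ -1.0349)
√(I(c(b(-4), 1), 137) + f) = √(1*137 - 108163/104516) = √(137 - 108163/104516) = √(14210529/104516) = √371306912241/52258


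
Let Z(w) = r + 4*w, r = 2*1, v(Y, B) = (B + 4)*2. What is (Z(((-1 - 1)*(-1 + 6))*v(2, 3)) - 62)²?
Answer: 384400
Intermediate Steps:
v(Y, B) = 8 + 2*B (v(Y, B) = (4 + B)*2 = 8 + 2*B)
r = 2
Z(w) = 2 + 4*w
(Z(((-1 - 1)*(-1 + 6))*v(2, 3)) - 62)² = ((2 + 4*(((-1 - 1)*(-1 + 6))*(8 + 2*3))) - 62)² = ((2 + 4*((-2*5)*(8 + 6))) - 62)² = ((2 + 4*(-10*14)) - 62)² = ((2 + 4*(-140)) - 62)² = ((2 - 560) - 62)² = (-558 - 62)² = (-620)² = 384400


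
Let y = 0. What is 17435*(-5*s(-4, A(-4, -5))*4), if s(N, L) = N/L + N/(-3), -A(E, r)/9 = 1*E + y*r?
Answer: -3835700/9 ≈ -4.2619e+5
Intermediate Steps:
A(E, r) = -9*E (A(E, r) = -9*(1*E + 0*r) = -9*(E + 0) = -9*E)
s(N, L) = -N/3 + N/L (s(N, L) = N/L + N*(-1/3) = N/L - N/3 = -N/3 + N/L)
17435*(-5*s(-4, A(-4, -5))*4) = 17435*(-5*(-1/3*(-4) - 4/((-9*(-4))))*4) = 17435*(-5*(4/3 - 4/36)*4) = 17435*(-5*(4/3 - 4*1/36)*4) = 17435*(-5*(4/3 - 1/9)*4) = 17435*(-5*11/9*4) = 17435*(-55/9*4) = 17435*(-220/9) = -3835700/9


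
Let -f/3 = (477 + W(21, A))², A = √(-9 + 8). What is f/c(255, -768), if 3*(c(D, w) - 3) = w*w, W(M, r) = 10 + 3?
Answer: -240100/65537 ≈ -3.6636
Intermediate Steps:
A = I (A = √(-1) = I ≈ 1.0*I)
W(M, r) = 13
c(D, w) = 3 + w²/3 (c(D, w) = 3 + (w*w)/3 = 3 + w²/3)
f = -720300 (f = -3*(477 + 13)² = -3*490² = -3*240100 = -720300)
f/c(255, -768) = -720300/(3 + (⅓)*(-768)²) = -720300/(3 + (⅓)*589824) = -720300/(3 + 196608) = -720300/196611 = -720300*1/196611 = -240100/65537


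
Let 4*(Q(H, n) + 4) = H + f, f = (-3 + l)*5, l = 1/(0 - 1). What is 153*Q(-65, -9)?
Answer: -15453/4 ≈ -3863.3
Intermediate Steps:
l = -1 (l = 1/(-1) = -1)
f = -20 (f = (-3 - 1)*5 = -4*5 = -20)
Q(H, n) = -9 + H/4 (Q(H, n) = -4 + (H - 20)/4 = -4 + (-20 + H)/4 = -4 + (-5 + H/4) = -9 + H/4)
153*Q(-65, -9) = 153*(-9 + (¼)*(-65)) = 153*(-9 - 65/4) = 153*(-101/4) = -15453/4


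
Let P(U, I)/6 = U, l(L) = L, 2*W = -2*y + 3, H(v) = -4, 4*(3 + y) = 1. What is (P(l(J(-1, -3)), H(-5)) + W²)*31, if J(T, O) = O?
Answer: 31/16 ≈ 1.9375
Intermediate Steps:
y = -11/4 (y = -3 + (¼)*1 = -3 + ¼ = -11/4 ≈ -2.7500)
W = 17/4 (W = (-2*(-11/4) + 3)/2 = (11/2 + 3)/2 = (½)*(17/2) = 17/4 ≈ 4.2500)
P(U, I) = 6*U
(P(l(J(-1, -3)), H(-5)) + W²)*31 = (6*(-3) + (17/4)²)*31 = (-18 + 289/16)*31 = (1/16)*31 = 31/16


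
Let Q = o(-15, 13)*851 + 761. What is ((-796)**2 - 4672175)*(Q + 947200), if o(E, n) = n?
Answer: -3873075006416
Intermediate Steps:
Q = 11824 (Q = 13*851 + 761 = 11063 + 761 = 11824)
((-796)**2 - 4672175)*(Q + 947200) = ((-796)**2 - 4672175)*(11824 + 947200) = (633616 - 4672175)*959024 = -4038559*959024 = -3873075006416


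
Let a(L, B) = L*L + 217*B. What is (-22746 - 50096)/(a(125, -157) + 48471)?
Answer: -72842/30027 ≈ -2.4259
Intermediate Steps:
a(L, B) = L**2 + 217*B
(-22746 - 50096)/(a(125, -157) + 48471) = (-22746 - 50096)/((125**2 + 217*(-157)) + 48471) = -72842/((15625 - 34069) + 48471) = -72842/(-18444 + 48471) = -72842/30027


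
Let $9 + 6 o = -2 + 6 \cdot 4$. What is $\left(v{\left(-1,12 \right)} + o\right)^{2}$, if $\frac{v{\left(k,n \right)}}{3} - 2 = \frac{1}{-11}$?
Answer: $\frac{271441}{4356} \approx 62.314$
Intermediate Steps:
$v{\left(k,n \right)} = \frac{63}{11}$ ($v{\left(k,n \right)} = 6 + \frac{3}{-11} = 6 + 3 \left(- \frac{1}{11}\right) = 6 - \frac{3}{11} = \frac{63}{11}$)
$o = \frac{13}{6}$ ($o = - \frac{3}{2} + \frac{-2 + 6 \cdot 4}{6} = - \frac{3}{2} + \frac{-2 + 24}{6} = - \frac{3}{2} + \frac{1}{6} \cdot 22 = - \frac{3}{2} + \frac{11}{3} = \frac{13}{6} \approx 2.1667$)
$\left(v{\left(-1,12 \right)} + o\right)^{2} = \left(\frac{63}{11} + \frac{13}{6}\right)^{2} = \left(\frac{521}{66}\right)^{2} = \frac{271441}{4356}$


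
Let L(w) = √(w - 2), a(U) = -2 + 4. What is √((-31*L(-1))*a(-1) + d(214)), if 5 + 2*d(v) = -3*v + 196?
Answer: √(-902 - 248*I*√3)/2 ≈ 3.4831 - 15.415*I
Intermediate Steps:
d(v) = 191/2 - 3*v/2 (d(v) = -5/2 + (-3*v + 196)/2 = -5/2 + (196 - 3*v)/2 = -5/2 + (98 - 3*v/2) = 191/2 - 3*v/2)
a(U) = 2
L(w) = √(-2 + w)
√((-31*L(-1))*a(-1) + d(214)) = √(-31*√(-2 - 1)*2 + (191/2 - 3/2*214)) = √(-31*I*√3*2 + (191/2 - 321)) = √(-31*I*√3*2 - 451/2) = √(-62*I*√3 - 451/2) = √(-451/2 - 62*I*√3)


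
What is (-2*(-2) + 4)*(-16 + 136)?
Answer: 960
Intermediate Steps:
(-2*(-2) + 4)*(-16 + 136) = (4 + 4)*120 = 8*120 = 960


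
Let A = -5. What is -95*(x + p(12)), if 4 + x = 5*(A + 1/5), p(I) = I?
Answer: 1520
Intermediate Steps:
x = -28 (x = -4 + 5*(-5 + 1/5) = -4 + 5*(-5 + ⅕) = -4 + 5*(-24/5) = -4 - 24 = -28)
-95*(x + p(12)) = -95*(-28 + 12) = -95*(-16) = 1520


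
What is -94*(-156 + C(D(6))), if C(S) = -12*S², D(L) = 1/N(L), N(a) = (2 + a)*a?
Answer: 1407791/96 ≈ 14664.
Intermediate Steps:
N(a) = a*(2 + a)
D(L) = 1/(L*(2 + L))
-94*(-156 + C(D(6))) = -94*(-156 - 12*1/(36*(2 + 6)²)) = -94*(-156 - 12*((⅙)/8)²) = -94*(-156 - 12*((⅙)*(⅛))²) = -94*(-156 - 12*(1/48)²) = -94*(-156 - 12*1/2304) = -94*(-156 - 1/192) = -94*(-29953/192) = 1407791/96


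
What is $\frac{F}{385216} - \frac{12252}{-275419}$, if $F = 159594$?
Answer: $\frac{24337443159}{53047902752} \approx 0.45878$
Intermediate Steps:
$\frac{F}{385216} - \frac{12252}{-275419} = \frac{159594}{385216} - \frac{12252}{-275419} = 159594 \cdot \frac{1}{385216} - - \frac{12252}{275419} = \frac{79797}{192608} + \frac{12252}{275419} = \frac{24337443159}{53047902752}$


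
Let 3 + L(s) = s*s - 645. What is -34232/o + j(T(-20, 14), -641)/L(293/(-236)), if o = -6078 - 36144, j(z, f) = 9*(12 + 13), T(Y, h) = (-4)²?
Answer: 351709693844/760104911649 ≈ 0.46271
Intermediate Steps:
T(Y, h) = 16
L(s) = -648 + s² (L(s) = -3 + (s*s - 645) = -3 + (s² - 645) = -3 + (-645 + s²) = -648 + s²)
j(z, f) = 225 (j(z, f) = 9*25 = 225)
o = -42222
-34232/o + j(T(-20, 14), -641)/L(293/(-236)) = -34232/(-42222) + 225/(-648 + (293/(-236))²) = -34232*(-1/42222) + 225/(-648 + (293*(-1/236))²) = 17116/21111 + 225/(-648 + (-293/236)²) = 17116/21111 + 225/(-648 + 85849/55696) = 17116/21111 + 225/(-36005159/55696) = 17116/21111 + 225*(-55696/36005159) = 17116/21111 - 12531600/36005159 = 351709693844/760104911649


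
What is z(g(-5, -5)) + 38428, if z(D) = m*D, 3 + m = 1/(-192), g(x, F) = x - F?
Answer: 38428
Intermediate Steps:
m = -577/192 (m = -3 + 1/(-192) = -3 - 1/192 = -577/192 ≈ -3.0052)
z(D) = -577*D/192
z(g(-5, -5)) + 38428 = -577*(-5 - 1*(-5))/192 + 38428 = -577*(-5 + 5)/192 + 38428 = -577/192*0 + 38428 = 0 + 38428 = 38428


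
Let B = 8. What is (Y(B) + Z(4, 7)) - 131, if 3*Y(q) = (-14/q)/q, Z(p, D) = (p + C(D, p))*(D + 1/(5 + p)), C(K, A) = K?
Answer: -15221/288 ≈ -52.851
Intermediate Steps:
Z(p, D) = (D + p)*(D + 1/(5 + p)) (Z(p, D) = (p + D)*(D + 1/(5 + p)) = (D + p)*(D + 1/(5 + p)))
Y(q) = -14/(3*q**2) (Y(q) = ((-14/q)/q)/3 = (-14/q**2)/3 = -14/(3*q**2))
(Y(B) + Z(4, 7)) - 131 = (-14/3/8**2 + (7 + 4 + 5*7**2 + 7*4**2 + 4*7**2 + 5*7*4)/(5 + 4)) - 131 = (-14/3*1/64 + (7 + 4 + 5*49 + 7*16 + 4*49 + 140)/9) - 131 = (-7/96 + (7 + 4 + 245 + 112 + 196 + 140)/9) - 131 = (-7/96 + (1/9)*704) - 131 = (-7/96 + 704/9) - 131 = 22507/288 - 131 = -15221/288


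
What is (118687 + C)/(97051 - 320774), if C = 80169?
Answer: -198856/223723 ≈ -0.88885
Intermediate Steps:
(118687 + C)/(97051 - 320774) = (118687 + 80169)/(97051 - 320774) = 198856/(-223723) = 198856*(-1/223723) = -198856/223723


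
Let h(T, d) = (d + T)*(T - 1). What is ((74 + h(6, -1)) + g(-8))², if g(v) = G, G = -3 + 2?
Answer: 9604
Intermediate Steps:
G = -1
h(T, d) = (-1 + T)*(T + d) (h(T, d) = (T + d)*(-1 + T) = (-1 + T)*(T + d))
g(v) = -1
((74 + h(6, -1)) + g(-8))² = ((74 + (6² - 1*6 - 1*(-1) + 6*(-1))) - 1)² = ((74 + (36 - 6 + 1 - 6)) - 1)² = ((74 + 25) - 1)² = (99 - 1)² = 98² = 9604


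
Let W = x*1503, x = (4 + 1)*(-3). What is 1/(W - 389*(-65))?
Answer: 1/2740 ≈ 0.00036496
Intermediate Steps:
x = -15 (x = 5*(-3) = -15)
W = -22545 (W = -15*1503 = -22545)
1/(W - 389*(-65)) = 1/(-22545 - 389*(-65)) = 1/(-22545 + 25285) = 1/2740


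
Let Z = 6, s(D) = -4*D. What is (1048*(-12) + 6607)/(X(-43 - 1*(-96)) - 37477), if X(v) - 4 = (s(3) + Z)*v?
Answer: 5969/37791 ≈ 0.15795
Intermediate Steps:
X(v) = 4 - 6*v (X(v) = 4 + (-4*3 + 6)*v = 4 + (-12 + 6)*v = 4 - 6*v)
(1048*(-12) + 6607)/(X(-43 - 1*(-96)) - 37477) = (1048*(-12) + 6607)/((4 - 6*(-43 - 1*(-96))) - 37477) = (-12576 + 6607)/((4 - 6*(-43 + 96)) - 37477) = -5969/((4 - 6*53) - 37477) = -5969/((4 - 318) - 37477) = -5969/(-314 - 37477) = -5969/(-37791) = -5969*(-1/37791) = 5969/37791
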